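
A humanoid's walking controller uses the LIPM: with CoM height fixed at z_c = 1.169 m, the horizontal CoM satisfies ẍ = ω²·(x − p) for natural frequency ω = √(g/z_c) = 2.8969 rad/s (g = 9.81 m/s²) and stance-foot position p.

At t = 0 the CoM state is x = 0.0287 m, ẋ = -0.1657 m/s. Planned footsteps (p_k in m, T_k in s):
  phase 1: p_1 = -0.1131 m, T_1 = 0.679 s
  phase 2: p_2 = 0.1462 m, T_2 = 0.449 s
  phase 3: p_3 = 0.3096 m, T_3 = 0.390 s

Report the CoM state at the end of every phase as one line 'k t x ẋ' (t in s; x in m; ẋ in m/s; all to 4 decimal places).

1 0.6790 0.2032 0.8357
2 1.1280 0.7490 1.9290
3 1.5180 1.9835 5.0611

phase 1: p=-0.1131, T=0.679, ωT=1.966995, cosh=3.644519, sinh=3.504643; start (x,ẋ)=(0.028700, -0.165700) → end (x,ẋ)=(0.203230, 0.835742)
phase 2: p=0.1462, T=0.449, ωT=1.300708, cosh=1.972117, sinh=1.699778; start (x,ẋ)=(0.203230, 0.835742) → end (x,ẋ)=(0.749049, 1.929004)
phase 3: p=0.3096, T=0.390, ωT=1.129791, cosh=1.709055, sinh=1.385954; start (x,ẋ)=(0.749049, 1.929004) → end (x,ẋ)=(1.983529, 5.061148)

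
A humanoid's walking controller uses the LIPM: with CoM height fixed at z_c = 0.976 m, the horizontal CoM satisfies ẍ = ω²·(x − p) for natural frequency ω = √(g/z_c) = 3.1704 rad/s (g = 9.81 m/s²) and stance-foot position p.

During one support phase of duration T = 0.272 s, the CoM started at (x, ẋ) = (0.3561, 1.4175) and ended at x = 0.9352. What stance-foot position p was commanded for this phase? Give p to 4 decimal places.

p = -0.0079

ωT = 3.1704·0.272 = 0.862349; cosh(ωT) = 1.395444, sinh(ωT) = 0.973274
x(T) = p + (x₀−p)·cosh(ωT) + (ẋ₀/ω)·sinh(ωT) ⇒ p·(1 − cosh) = x(T) − x₀·cosh − (ẋ₀/ω)·sinh
numerator   = 0.9352 − (0.3561)·1.395444 − (1.4175/3.1704)·0.973274 = 0.003127
denominator = 1 − 1.395444 = -0.395444
p = 0.003127 / -0.395444 = -0.0079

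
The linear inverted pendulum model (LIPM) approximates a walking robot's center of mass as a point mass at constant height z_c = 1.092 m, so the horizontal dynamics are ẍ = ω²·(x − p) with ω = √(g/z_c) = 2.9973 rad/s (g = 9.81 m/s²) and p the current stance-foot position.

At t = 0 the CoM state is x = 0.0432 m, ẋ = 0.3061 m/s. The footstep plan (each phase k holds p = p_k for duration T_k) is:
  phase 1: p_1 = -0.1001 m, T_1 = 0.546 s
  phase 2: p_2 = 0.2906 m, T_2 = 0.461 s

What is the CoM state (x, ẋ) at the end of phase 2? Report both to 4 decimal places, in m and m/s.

phase 1: p=-0.1001, T=0.546, ωT=1.636526, cosh=2.665973, sinh=2.471318; start (x,ẋ)=(0.043200, 0.306100) → end (x,ẋ)=(0.534318, 1.877518)
phase 2: p=0.2906, T=0.461, ωT=1.381755, cosh=2.116511, sinh=1.865374; start (x,ẋ)=(0.534318, 1.877518) → end (x,ẋ)=(1.974907, 5.336434)

x = 1.9749, ẋ = 5.3364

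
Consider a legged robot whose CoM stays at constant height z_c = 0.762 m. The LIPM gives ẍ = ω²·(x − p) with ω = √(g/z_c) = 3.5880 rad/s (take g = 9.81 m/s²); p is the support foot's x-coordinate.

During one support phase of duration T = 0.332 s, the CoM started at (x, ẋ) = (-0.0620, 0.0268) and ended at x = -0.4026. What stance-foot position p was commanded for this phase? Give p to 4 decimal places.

p = 0.3791

ωT = 3.5880·0.332 = 1.191216; cosh(ωT) = 1.797466, sinh(ωT) = 1.493615
x(T) = p + (x₀−p)·cosh(ωT) + (ẋ₀/ω)·sinh(ωT) ⇒ p·(1 − cosh) = x(T) − x₀·cosh − (ẋ₀/ω)·sinh
numerator   = -0.4026 − (-0.0620)·1.797466 − (0.0268/3.5880)·1.493615 = -0.302313
denominator = 1 − 1.797466 = -0.797466
p = -0.302313 / -0.797466 = 0.3791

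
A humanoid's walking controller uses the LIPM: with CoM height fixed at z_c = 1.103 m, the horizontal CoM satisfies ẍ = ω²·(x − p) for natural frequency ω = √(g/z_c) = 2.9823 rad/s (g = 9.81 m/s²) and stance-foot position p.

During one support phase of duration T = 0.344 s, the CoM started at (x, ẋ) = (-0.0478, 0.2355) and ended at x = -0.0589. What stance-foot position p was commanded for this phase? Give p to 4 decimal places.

p = 0.1388

ωT = 2.9823·0.344 = 1.025911; cosh(ωT) = 1.574053, sinh(ωT) = 1.215583
x(T) = p + (x₀−p)·cosh(ωT) + (ẋ₀/ω)·sinh(ωT) ⇒ p·(1 − cosh) = x(T) − x₀·cosh − (ẋ₀/ω)·sinh
numerator   = -0.0589 − (-0.0478)·1.574053 − (0.2355/2.9823)·1.215583 = -0.079650
denominator = 1 − 1.574053 = -0.574053
p = -0.079650 / -0.574053 = 0.1388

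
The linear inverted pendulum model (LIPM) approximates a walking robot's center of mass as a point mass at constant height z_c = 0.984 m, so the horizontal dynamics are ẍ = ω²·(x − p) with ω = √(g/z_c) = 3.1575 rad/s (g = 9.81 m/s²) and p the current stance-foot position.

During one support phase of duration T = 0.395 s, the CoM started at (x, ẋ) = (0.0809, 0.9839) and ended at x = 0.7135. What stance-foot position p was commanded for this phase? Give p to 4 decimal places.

p = -0.0719

ωT = 3.1575·0.395 = 1.247213; cosh(ωT) = 1.883966, sinh(ωT) = 1.596661
x(T) = p + (x₀−p)·cosh(ωT) + (ẋ₀/ω)·sinh(ωT) ⇒ p·(1 − cosh) = x(T) − x₀·cosh − (ẋ₀/ω)·sinh
numerator   = 0.7135 − (0.0809)·1.883966 − (0.9839/3.1575)·1.596661 = 0.063556
denominator = 1 − 1.883966 = -0.883966
p = 0.063556 / -0.883966 = -0.0719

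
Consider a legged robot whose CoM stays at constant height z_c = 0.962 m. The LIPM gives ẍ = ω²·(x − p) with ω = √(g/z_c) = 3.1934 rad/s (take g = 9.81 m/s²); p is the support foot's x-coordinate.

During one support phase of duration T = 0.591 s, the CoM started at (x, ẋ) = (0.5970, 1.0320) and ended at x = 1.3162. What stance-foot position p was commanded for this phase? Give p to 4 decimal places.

ωT = 3.1934·0.591 = 1.887299; cosh(ωT) = 3.376498, sinh(ωT) = 3.225018
x(T) = p + (x₀−p)·cosh(ωT) + (ẋ₀/ω)·sinh(ωT) ⇒ p·(1 − cosh) = x(T) − x₀·cosh − (ẋ₀/ω)·sinh
numerator   = 1.3162 − (0.5970)·3.376498 − (1.0320/3.1934)·3.225018 = -1.741787
denominator = 1 − 3.376498 = -2.376498
p = -1.741787 / -2.376498 = 0.7329

p = 0.7329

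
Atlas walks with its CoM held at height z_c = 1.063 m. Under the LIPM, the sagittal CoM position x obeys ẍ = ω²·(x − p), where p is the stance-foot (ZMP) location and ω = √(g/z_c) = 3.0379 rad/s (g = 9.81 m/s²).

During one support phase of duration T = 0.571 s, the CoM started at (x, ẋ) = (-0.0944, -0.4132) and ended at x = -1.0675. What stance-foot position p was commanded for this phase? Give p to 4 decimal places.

p = 0.2177

ωT = 3.0379·0.571 = 1.734641; cosh(ωT) = 2.921678, sinh(ωT) = 2.745214
x(T) = p + (x₀−p)·cosh(ωT) + (ẋ₀/ω)·sinh(ωT) ⇒ p·(1 − cosh) = x(T) − x₀·cosh − (ẋ₀/ω)·sinh
numerator   = -1.0675 − (-0.0944)·2.921678 − (-0.4132/3.0379)·2.745214 = -0.418303
denominator = 1 − 2.921678 = -1.921678
p = -0.418303 / -1.921678 = 0.2177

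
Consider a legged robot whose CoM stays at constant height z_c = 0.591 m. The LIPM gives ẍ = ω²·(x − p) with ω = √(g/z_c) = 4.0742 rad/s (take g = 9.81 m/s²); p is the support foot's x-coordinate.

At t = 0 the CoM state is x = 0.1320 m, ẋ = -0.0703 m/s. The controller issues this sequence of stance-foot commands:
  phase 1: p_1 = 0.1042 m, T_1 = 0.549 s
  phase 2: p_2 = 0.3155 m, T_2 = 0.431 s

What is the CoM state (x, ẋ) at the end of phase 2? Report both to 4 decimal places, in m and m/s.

x = -0.0282, ẋ = -1.2549

phase 1: p=0.1042, T=0.549, ωT=2.236736, cosh=4.734763, sinh=4.627956; start (x,ẋ)=(0.132000, -0.070300) → end (x,ẋ)=(0.155971, 0.191321)
phase 2: p=0.3155, T=0.431, ωT=1.755980, cosh=2.980929, sinh=2.808191; start (x,ẋ)=(0.155971, 0.191321) → end (x,ẋ)=(-0.028173, -1.254873)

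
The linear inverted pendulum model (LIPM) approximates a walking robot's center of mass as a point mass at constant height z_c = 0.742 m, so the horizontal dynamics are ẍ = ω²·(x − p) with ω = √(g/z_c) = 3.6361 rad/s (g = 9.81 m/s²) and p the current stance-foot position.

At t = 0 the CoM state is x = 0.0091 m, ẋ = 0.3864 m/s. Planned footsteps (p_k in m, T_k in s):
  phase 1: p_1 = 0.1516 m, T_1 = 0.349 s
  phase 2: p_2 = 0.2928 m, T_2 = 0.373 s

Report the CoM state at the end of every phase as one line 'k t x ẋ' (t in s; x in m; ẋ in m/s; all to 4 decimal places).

phase 1: p=0.1516, T=0.349, ωT=1.268999, cosh=1.919201, sinh=1.638088; start (x,ẋ)=(0.009100, 0.386400) → end (x,ẋ)=(0.052190, -0.107187)
phase 2: p=0.2928, T=0.373, ωT=1.356265, cosh=2.069645, sinh=1.812024; start (x,ẋ)=(0.052190, -0.107187) → end (x,ẋ)=(-0.258594, -1.807148)

1 0.3490 0.0522 -0.1072
2 0.7220 -0.2586 -1.8071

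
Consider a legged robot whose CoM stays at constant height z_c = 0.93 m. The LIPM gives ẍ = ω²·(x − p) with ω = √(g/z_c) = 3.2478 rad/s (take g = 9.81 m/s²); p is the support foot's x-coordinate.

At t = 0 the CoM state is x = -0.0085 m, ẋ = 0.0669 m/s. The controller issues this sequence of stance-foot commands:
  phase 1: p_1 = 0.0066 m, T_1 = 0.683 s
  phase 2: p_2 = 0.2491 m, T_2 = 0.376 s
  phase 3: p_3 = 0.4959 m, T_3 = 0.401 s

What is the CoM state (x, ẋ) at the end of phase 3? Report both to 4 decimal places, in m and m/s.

phase 1: p=0.0066, T=0.683, ωT=2.218247, cosh=4.650004, sinh=4.541204; start (x,ẋ)=(-0.008500, 0.066900) → end (x,ẋ)=(0.029927, 0.088377)
phase 2: p=0.2491, T=0.376, ωT=1.221173, cosh=1.843023, sinh=1.548139; start (x,ẋ)=(0.029927, 0.088377) → end (x,ẋ)=(-0.112714, -0.939131)
phase 3: p=0.4959, T=0.401, ωT=1.302368, cosh=1.974941, sinh=1.703054; start (x,ẋ)=(-0.112714, -0.939131) → end (x,ẋ)=(-1.198530, -5.221080)

x = -1.1985, ẋ = -5.2211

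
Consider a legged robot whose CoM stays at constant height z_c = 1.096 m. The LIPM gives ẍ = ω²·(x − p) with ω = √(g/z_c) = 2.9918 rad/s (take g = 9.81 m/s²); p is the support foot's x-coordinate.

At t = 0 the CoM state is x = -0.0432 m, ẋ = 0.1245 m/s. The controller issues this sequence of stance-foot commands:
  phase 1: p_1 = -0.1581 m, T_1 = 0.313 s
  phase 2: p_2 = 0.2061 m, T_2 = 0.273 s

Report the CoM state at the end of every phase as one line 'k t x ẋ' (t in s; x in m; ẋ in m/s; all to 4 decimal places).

phase 1: p=-0.1581, T=0.313, ωT=0.936433, cosh=1.471445, sinh=1.079422; start (x,ẋ)=(-0.043200, 0.124500) → end (x,ẋ)=(0.055888, 0.554255)
phase 2: p=0.2061, T=0.273, ωT=0.816761, cosh=1.352509, sinh=0.910649; start (x,ẋ)=(0.055888, 0.554255) → end (x,ẋ)=(0.171642, 0.340385)

1 0.3130 0.0559 0.5543
2 0.5860 0.1716 0.3404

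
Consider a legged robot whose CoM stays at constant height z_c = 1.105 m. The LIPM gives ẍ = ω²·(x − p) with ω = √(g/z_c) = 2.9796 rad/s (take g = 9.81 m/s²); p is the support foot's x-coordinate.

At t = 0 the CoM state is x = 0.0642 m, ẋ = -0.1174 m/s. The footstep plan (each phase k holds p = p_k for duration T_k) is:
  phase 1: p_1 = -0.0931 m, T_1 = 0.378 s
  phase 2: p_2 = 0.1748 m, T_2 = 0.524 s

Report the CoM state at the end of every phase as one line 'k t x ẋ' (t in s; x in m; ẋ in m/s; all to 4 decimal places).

phase 1: p=-0.0931, T=0.378, ωT=1.126289, cosh=1.704212, sinh=1.379977; start (x,ẋ)=(0.064200, -0.117400) → end (x,ẋ)=(0.120600, 0.446709)
phase 2: p=0.1748, T=0.524, ωT=1.561310, cosh=2.487461, sinh=2.277600; start (x,ẋ)=(0.120600, 0.446709) → end (x,ẋ)=(0.381442, 0.743349)

1 0.3780 0.1206 0.4467
2 0.9020 0.3814 0.7433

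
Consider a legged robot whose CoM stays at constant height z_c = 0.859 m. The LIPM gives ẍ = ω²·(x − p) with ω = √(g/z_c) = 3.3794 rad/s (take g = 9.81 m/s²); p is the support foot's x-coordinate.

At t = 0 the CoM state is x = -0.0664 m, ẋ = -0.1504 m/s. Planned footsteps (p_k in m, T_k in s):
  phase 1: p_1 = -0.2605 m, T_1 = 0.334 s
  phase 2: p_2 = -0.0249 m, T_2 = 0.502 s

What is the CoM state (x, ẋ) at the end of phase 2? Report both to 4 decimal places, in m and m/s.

phase 1: p=-0.2605, T=0.334, ωT=1.128720, cosh=1.707571, sinh=1.384124; start (x,ẋ)=(-0.066400, -0.150400) → end (x,ẋ)=(0.009339, 0.651086)
phase 2: p=-0.0249, T=0.502, ωT=1.696459, cosh=2.818964, sinh=2.635633; start (x,ẋ)=(0.009339, 0.651086) → end (x,ẋ)=(0.579408, 2.140352)

x = 0.5794, ẋ = 2.1404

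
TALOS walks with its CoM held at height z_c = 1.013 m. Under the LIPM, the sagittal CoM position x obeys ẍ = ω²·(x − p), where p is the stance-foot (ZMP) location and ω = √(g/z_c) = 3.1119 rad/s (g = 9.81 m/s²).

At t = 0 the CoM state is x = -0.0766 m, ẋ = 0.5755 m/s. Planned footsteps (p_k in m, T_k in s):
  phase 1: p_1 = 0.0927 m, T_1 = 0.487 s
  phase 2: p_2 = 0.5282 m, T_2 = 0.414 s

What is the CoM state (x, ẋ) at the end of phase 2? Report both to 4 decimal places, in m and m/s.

phase 1: p=0.0927, T=0.487, ωT=1.515495, cosh=2.385687, sinh=2.165988; start (x,ẋ)=(-0.076600, 0.575500) → end (x,ẋ)=(0.089371, 0.231824)
phase 2: p=0.5282, T=0.414, ωT=1.288327, cosh=1.951222, sinh=1.675490; start (x,ẋ)=(0.089371, 0.231824) → end (x,ẋ)=(-0.203236, -1.835698)

x = -0.2032, ẋ = -1.8357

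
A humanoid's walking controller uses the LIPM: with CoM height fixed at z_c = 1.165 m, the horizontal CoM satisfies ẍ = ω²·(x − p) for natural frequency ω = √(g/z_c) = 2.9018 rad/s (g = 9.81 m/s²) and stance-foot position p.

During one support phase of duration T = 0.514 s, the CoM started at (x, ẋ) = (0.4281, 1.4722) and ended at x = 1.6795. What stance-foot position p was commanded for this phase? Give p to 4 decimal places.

ωT = 2.9018·0.514 = 1.491525; cosh(ωT) = 2.334449, sinh(ωT) = 2.109419
x(T) = p + (x₀−p)·cosh(ωT) + (ẋ₀/ω)·sinh(ωT) ⇒ p·(1 − cosh) = x(T) − x₀·cosh − (ẋ₀/ω)·sinh
numerator   = 1.6795 − (0.4281)·2.334449 − (1.4722/2.9018)·2.109419 = -0.390071
denominator = 1 − 2.334449 = -1.334449
p = -0.390071 / -1.334449 = 0.2923

p = 0.2923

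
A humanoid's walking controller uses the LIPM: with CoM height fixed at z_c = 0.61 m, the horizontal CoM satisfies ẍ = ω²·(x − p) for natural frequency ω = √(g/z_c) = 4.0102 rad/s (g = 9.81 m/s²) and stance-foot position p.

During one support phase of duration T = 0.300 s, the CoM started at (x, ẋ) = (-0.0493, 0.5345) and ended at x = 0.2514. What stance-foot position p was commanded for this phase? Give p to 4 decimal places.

p = -0.1705

ωT = 4.0102·0.300 = 1.203060; cosh(ωT) = 1.815283, sinh(ωT) = 1.515009
x(T) = p + (x₀−p)·cosh(ωT) + (ẋ₀/ω)·sinh(ωT) ⇒ p·(1 − cosh) = x(T) − x₀·cosh − (ẋ₀/ω)·sinh
numerator   = 0.2514 − (-0.0493)·1.815283 − (0.5345/4.0102)·1.515009 = 0.138965
denominator = 1 − 1.815283 = -0.815283
p = 0.138965 / -0.815283 = -0.1705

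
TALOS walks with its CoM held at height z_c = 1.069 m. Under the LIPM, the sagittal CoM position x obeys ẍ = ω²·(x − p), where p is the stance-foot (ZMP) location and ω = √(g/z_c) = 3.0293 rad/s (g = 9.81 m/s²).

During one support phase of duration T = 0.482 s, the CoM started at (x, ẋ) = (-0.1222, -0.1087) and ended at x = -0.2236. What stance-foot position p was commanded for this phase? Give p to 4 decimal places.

p = -0.0999

ωT = 3.0293·0.482 = 1.460123; cosh(ωT) = 2.269348, sinh(ωT) = 2.037140
x(T) = p + (x₀−p)·cosh(ωT) + (ẋ₀/ω)·sinh(ωT) ⇒ p·(1 − cosh) = x(T) − x₀·cosh − (ẋ₀/ω)·sinh
numerator   = -0.2236 − (-0.1222)·2.269348 − (-0.1087/3.0293)·2.037140 = 0.126813
denominator = 1 − 2.269348 = -1.269348
p = 0.126813 / -1.269348 = -0.0999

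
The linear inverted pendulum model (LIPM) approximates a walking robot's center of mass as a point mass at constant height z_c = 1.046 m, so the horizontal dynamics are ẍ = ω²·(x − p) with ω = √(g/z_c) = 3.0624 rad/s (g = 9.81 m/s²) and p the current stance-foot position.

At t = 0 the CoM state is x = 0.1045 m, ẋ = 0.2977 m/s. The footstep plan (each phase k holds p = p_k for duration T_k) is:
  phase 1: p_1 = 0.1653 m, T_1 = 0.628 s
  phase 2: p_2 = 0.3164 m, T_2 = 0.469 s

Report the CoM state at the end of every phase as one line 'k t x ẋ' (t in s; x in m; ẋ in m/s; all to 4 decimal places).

1 0.6280 0.2783 0.4169
2 1.0970 0.5018 0.6948

phase 1: p=0.1653, T=0.628, ωT=1.923187, cosh=3.494437, sinh=3.348296; start (x,ẋ)=(0.104500, 0.297700) → end (x,ẋ)=(0.278331, 0.416861)
phase 2: p=0.3164, T=0.469, ωT=1.436266, cosh=2.221389, sinh=1.983575; start (x,ẋ)=(0.278331, 0.416861) → end (x,ẋ)=(0.501842, 0.694759)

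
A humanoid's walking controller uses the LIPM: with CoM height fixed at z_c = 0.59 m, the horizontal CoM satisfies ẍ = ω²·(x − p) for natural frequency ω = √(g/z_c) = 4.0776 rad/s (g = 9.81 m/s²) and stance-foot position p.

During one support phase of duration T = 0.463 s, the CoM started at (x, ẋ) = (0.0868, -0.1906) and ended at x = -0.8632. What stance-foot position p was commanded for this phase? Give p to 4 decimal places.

p = 0.4228

ωT = 4.0776·0.463 = 1.887929; cosh(ωT) = 3.378529, sinh(ωT) = 3.227144
x(T) = p + (x₀−p)·cosh(ωT) + (ẋ₀/ω)·sinh(ωT) ⇒ p·(1 − cosh) = x(T) − x₀·cosh − (ẋ₀/ω)·sinh
numerator   = -0.8632 − (0.0868)·3.378529 − (-0.1906/4.0776)·3.227144 = -1.005609
denominator = 1 − 3.378529 = -2.378529
p = -1.005609 / -2.378529 = 0.4228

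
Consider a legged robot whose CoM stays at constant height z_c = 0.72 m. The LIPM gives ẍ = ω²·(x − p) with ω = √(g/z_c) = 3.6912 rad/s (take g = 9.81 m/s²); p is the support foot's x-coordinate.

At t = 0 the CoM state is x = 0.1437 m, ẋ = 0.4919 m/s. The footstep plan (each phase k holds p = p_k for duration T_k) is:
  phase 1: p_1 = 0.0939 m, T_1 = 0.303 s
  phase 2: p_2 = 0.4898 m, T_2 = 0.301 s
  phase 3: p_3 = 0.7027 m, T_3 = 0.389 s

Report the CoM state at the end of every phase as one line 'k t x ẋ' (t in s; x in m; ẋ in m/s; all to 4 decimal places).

phase 1: p=0.0939, T=0.303, ωT=1.118434, cosh=1.693424, sinh=1.366633; start (x,ẋ)=(0.143700, 0.491900) → end (x,ẋ)=(0.360354, 1.084212)
phase 2: p=0.4898, T=0.301, ωT=1.111051, cosh=1.683381, sinh=1.354169; start (x,ẋ)=(0.360354, 1.084212) → end (x,ẋ)=(0.669651, 1.178106)
phase 3: p=0.7027, T=0.389, ωT=1.435877, cosh=2.220618, sinh=1.982711; start (x,ẋ)=(0.669651, 1.178106) → end (x,ẋ)=(1.262126, 2.374254)

1 0.3030 0.3604 1.0842
2 0.6040 0.6697 1.1781
3 0.9930 1.2621 2.3743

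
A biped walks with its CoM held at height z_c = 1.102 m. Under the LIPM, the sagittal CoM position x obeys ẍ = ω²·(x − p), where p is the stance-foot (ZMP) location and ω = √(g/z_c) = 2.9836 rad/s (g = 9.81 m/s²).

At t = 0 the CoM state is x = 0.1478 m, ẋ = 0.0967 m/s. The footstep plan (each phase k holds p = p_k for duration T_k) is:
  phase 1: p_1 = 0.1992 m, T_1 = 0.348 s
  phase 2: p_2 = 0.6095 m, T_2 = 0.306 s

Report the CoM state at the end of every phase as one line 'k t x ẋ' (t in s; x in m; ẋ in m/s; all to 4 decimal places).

phase 1: p=0.1992, T=0.348, ωT=1.038293, cosh=1.589225, sinh=1.235166; start (x,ẋ)=(0.147800, 0.096700) → end (x,ẋ)=(0.157546, -0.035743)
phase 2: p=0.6095, T=0.306, ωT=0.912982, cosh=1.446533, sinh=1.045207; start (x,ẋ)=(0.157546, -0.035743) → end (x,ẋ)=(-0.056788, -1.461113)

1 0.3480 0.1575 -0.0357
2 0.6540 -0.0568 -1.4611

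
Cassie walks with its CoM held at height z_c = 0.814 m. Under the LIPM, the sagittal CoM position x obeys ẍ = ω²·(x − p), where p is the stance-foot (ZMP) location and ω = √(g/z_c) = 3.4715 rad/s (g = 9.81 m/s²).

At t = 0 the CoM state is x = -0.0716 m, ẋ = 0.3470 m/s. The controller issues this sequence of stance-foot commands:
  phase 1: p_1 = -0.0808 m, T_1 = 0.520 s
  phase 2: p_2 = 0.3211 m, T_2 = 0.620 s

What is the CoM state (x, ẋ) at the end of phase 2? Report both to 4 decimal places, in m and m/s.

phase 1: p=-0.0808, T=0.520, ωT=1.805180, cosh=3.122755, sinh=2.958311; start (x,ẋ)=(-0.071600, 0.347000) → end (x,ẋ)=(0.243633, 1.178078)
phase 2: p=0.3211, T=0.620, ωT=2.152330, cosh=4.360549, sinh=4.244336; start (x,ẋ)=(0.243633, 1.178078) → end (x,ẋ)=(1.423645, 3.995645)

x = 1.4236, ẋ = 3.9956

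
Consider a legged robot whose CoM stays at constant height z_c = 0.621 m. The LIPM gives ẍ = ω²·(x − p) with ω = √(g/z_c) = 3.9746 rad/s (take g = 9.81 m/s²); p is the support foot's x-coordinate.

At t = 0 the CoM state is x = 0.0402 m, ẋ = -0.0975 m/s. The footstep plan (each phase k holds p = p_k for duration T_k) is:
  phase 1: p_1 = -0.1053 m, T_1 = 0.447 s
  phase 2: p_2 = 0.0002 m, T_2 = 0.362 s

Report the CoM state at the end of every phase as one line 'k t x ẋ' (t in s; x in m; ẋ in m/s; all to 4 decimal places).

1 0.4470 0.2665 1.3636
2 0.8090 1.2757 5.1418

phase 1: p=-0.1053, T=0.447, ωT=1.776646, cosh=3.039603, sinh=2.870399; start (x,ẋ)=(0.040200, -0.097500) → end (x,ẋ)=(0.266549, 1.363603)
phase 2: p=0.0002, T=0.362, ωT=1.438805, cosh=2.226433, sinh=1.989222; start (x,ẋ)=(0.266549, 1.363603) → end (x,ẋ)=(1.275670, 5.141824)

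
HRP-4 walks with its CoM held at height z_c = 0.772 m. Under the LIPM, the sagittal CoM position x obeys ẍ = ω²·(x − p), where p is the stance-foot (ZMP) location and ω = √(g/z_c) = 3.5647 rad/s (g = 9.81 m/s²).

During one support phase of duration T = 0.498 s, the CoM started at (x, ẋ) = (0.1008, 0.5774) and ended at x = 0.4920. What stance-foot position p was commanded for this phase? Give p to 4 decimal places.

ωT = 3.5647·0.498 = 1.775221; cosh(ωT) = 3.035514, sinh(ωT) = 2.866068
x(T) = p + (x₀−p)·cosh(ωT) + (ẋ₀/ω)·sinh(ωT) ⇒ p·(1 − cosh) = x(T) − x₀·cosh − (ẋ₀/ω)·sinh
numerator   = 0.4920 − (0.1008)·3.035514 − (0.5774/3.5647)·2.866068 = -0.278217
denominator = 1 − 3.035514 = -2.035514
p = -0.278217 / -2.035514 = 0.1367

p = 0.1367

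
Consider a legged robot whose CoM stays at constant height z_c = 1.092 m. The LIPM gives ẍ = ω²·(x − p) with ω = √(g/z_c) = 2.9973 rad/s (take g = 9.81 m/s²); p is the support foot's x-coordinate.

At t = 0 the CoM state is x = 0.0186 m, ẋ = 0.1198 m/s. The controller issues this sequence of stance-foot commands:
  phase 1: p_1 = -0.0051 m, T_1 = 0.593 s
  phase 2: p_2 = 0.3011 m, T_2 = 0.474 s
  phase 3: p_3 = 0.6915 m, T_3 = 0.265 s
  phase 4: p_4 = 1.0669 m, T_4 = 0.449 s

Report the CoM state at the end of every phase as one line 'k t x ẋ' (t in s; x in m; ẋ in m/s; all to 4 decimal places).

1 0.5930 0.1818 0.5685
2 1.0670 0.4095 0.5484
3 1.3320 0.4768 -0.0136
4 1.7810 -0.1513 -3.1945

phase 1: p=-0.0051, T=0.593, ωT=1.777399, cosh=3.041765, sinh=2.872687; start (x,ẋ)=(0.018600, 0.119800) → end (x,ẋ)=(0.181809, 0.568468)
phase 2: p=0.3011, T=0.474, ωT=1.420720, cosh=2.190821, sinh=1.949281; start (x,ẋ)=(0.181809, 0.568468) → end (x,ẋ)=(0.409456, 0.548445)
phase 3: p=0.6915, T=0.265, ωT=0.794285, cosh=1.332381, sinh=0.880476; start (x,ẋ)=(0.409456, 0.548445) → end (x,ẋ)=(0.476819, -0.013593)
phase 4: p=1.0669, T=0.449, ωT=1.345788, cosh=2.050773, sinh=1.790438; start (x,ẋ)=(0.476819, -0.013593) → end (x,ẋ)=(-0.151343, -3.194537)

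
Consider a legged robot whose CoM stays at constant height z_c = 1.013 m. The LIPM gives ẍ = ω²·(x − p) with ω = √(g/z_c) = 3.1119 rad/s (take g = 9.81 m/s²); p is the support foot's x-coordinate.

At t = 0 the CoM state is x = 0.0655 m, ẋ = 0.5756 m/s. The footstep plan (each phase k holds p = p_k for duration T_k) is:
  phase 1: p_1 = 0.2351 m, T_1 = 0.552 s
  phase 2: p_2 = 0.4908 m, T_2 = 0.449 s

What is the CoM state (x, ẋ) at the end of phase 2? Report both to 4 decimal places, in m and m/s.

phase 1: p=0.2351, T=0.552, ωT=1.717769, cosh=2.875774, sinh=2.696308; start (x,ẋ)=(0.065500, 0.575600) → end (x,ẋ)=(0.246098, 0.232243)
phase 2: p=0.4908, T=0.449, ωT=1.397243, cosh=2.145657, sinh=1.898379; start (x,ẋ)=(0.246098, 0.232243) → end (x,ẋ)=(0.107430, -0.947281)

x = 0.1074, ẋ = -0.9473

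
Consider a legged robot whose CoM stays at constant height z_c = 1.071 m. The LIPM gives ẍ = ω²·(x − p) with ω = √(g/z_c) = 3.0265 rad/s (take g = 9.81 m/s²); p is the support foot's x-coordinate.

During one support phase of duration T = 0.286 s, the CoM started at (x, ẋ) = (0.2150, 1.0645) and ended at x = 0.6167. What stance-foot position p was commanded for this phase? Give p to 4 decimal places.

p = 0.0700

ωT = 3.0265·0.286 = 0.865579; cosh(ωT) = 1.398595, sinh(ωT) = 0.977787
x(T) = p + (x₀−p)·cosh(ωT) + (ẋ₀/ω)·sinh(ωT) ⇒ p·(1 − cosh) = x(T) − x₀·cosh − (ẋ₀/ω)·sinh
numerator   = 0.6167 − (0.2150)·1.398595 − (1.0645/3.0265)·0.977787 = -0.027911
denominator = 1 − 1.398595 = -0.398595
p = -0.027911 / -0.398595 = 0.0700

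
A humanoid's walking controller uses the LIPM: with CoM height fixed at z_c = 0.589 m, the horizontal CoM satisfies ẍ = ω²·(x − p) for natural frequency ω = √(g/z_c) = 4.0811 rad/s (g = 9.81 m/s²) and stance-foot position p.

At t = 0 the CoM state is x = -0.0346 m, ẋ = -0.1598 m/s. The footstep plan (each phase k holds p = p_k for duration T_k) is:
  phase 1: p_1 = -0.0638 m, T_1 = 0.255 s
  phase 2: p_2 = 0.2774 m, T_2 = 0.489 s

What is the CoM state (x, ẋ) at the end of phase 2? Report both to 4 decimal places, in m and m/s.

phase 1: p=-0.0638, T=0.255, ωT=1.040681, cosh=1.592179, sinh=1.238964; start (x,ẋ)=(-0.034600, -0.159800) → end (x,ẋ)=(-0.065821, -0.106785)
phase 2: p=0.2774, T=0.489, ωT=1.995658, cosh=3.746483, sinh=3.610559; start (x,ẋ)=(-0.065821, -0.106785) → end (x,ẋ)=(-1.102946, -5.457454)

x = -1.1029, ẋ = -5.4575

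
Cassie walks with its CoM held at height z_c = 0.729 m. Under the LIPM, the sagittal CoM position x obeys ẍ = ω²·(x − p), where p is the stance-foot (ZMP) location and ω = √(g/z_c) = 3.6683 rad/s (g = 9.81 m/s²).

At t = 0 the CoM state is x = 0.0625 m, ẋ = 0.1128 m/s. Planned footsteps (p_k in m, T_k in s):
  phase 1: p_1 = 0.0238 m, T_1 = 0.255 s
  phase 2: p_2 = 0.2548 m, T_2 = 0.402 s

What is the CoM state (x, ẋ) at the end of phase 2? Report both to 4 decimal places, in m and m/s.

phase 1: p=0.0238, T=0.255, ωT=0.935416, cosh=1.470348, sinh=1.077926; start (x,ẋ)=(0.062500, 0.112800) → end (x,ẋ)=(0.113849, 0.318881)
phase 2: p=0.2548, T=0.402, ωT=1.474657, cosh=2.299196, sinh=2.070339; start (x,ẋ)=(0.113849, 0.318881) → end (x,ẋ)=(0.110697, -0.337302)

x = 0.1107, ẋ = -0.3373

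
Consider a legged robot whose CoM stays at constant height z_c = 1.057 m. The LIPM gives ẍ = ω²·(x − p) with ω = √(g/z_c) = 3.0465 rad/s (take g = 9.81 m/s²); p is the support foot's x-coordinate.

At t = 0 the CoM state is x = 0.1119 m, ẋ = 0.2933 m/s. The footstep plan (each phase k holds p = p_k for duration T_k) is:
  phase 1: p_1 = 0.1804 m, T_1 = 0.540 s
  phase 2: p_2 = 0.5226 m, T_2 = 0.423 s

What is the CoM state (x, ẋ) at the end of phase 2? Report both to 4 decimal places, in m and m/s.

x = 0.1114, ẋ = -0.9387

phase 1: p=0.1804, T=0.540, ωT=1.645110, cosh=2.687286, sinh=2.494294; start (x,ẋ)=(0.111900, 0.293300) → end (x,ẋ)=(0.236458, 0.267658)
phase 2: p=0.5226, T=0.423, ωT=1.288669, cosh=1.951797, sinh=1.676160; start (x,ẋ)=(0.236458, 0.267658) → end (x,ẋ)=(0.111372, -0.938748)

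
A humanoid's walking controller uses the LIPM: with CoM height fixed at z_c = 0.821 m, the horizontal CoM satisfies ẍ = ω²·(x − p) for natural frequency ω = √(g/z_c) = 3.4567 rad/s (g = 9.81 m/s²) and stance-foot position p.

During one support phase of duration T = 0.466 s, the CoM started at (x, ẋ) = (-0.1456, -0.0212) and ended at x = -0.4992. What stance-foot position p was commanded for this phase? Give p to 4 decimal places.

ωT = 3.4567·0.466 = 1.610822; cosh(ωT) = 2.603325, sinh(ωT) = 2.403601
x(T) = p + (x₀−p)·cosh(ωT) + (ẋ₀/ω)·sinh(ωT) ⇒ p·(1 − cosh) = x(T) − x₀·cosh − (ẋ₀/ω)·sinh
numerator   = -0.4992 − (-0.1456)·2.603325 − (-0.0212/3.4567)·2.403601 = -0.105415
denominator = 1 − 2.603325 = -1.603325
p = -0.105415 / -1.603325 = 0.0657

p = 0.0657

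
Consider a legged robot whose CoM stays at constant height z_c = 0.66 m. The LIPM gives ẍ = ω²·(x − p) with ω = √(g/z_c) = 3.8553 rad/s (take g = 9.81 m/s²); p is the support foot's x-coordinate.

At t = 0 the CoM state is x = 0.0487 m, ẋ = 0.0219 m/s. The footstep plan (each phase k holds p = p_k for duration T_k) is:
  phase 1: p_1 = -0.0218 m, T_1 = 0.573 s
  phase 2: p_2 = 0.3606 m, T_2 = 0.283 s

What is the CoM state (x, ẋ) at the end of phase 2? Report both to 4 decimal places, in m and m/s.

x = 0.7612, ẋ = 2.0302

phase 1: p=-0.0218, T=0.573, ωT=2.209087, cosh=4.608599, sinh=4.498798; start (x,ẋ)=(0.048700, 0.021900) → end (x,ẋ)=(0.328662, 1.323696)
phase 2: p=0.3606, T=0.283, ωT=1.091050, cosh=1.656631, sinh=1.320767; start (x,ẋ)=(0.328662, 1.323696) → end (x,ẋ)=(0.761168, 2.030246)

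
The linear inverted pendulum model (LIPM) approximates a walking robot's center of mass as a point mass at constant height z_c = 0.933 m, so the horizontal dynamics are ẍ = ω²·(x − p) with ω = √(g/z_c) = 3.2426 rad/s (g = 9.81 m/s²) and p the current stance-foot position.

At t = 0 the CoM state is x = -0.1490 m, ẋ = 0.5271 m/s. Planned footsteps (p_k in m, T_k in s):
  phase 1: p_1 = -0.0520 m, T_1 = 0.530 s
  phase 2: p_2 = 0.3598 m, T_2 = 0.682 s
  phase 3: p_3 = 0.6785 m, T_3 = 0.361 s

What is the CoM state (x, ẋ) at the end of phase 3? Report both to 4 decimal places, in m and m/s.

phase 1: p=-0.0520, T=0.530, ωT=1.718578, cosh=2.877957, sinh=2.698636; start (x,ẋ)=(-0.149000, 0.527100) → end (x,ẋ)=(0.107514, 0.668163)
phase 2: p=0.3598, T=0.682, ωT=2.211453, cosh=4.619257, sinh=4.509716; start (x,ẋ)=(0.107514, 0.668163) → end (x,ẋ)=(0.123690, -0.602809)
phase 3: p=0.6785, T=0.361, ωT=1.170579, cosh=1.767022, sinh=1.456835; start (x,ẋ)=(0.123690, -0.602809) → end (x,ẋ)=(-0.572692, -3.686064)

x = -0.5727, ẋ = -3.6861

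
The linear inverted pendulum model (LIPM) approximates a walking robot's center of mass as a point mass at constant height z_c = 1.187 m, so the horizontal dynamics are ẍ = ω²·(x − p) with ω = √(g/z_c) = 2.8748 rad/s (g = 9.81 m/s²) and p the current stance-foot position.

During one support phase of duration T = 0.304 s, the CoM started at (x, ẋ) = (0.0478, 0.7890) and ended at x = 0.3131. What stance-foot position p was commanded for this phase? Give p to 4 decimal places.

ωT = 2.8748·0.304 = 0.873939; cosh(ωT) = 1.406818, sinh(ωT) = 0.989514
x(T) = p + (x₀−p)·cosh(ωT) + (ẋ₀/ω)·sinh(ωT) ⇒ p·(1 − cosh) = x(T) − x₀·cosh − (ẋ₀/ω)·sinh
numerator   = 0.3131 − (0.0478)·1.406818 − (0.7890/2.8748)·0.989514 = -0.025722
denominator = 1 − 1.406818 = -0.406818
p = -0.025722 / -0.406818 = 0.0632

p = 0.0632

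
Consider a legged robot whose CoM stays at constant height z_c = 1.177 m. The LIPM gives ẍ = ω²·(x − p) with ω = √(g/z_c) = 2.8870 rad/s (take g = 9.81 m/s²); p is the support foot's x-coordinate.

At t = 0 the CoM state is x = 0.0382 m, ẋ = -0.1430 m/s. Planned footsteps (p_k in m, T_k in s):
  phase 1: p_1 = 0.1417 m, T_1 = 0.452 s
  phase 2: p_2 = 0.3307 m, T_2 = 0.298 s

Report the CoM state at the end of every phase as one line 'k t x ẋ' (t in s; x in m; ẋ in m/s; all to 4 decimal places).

1 0.4520 -0.1478 -0.7934
2 0.7500 -0.6027 -2.4461

phase 1: p=0.1417, T=0.452, ωT=1.304924, cosh=1.979301, sinh=1.708108; start (x,ẋ)=(0.038200, -0.143000) → end (x,ẋ)=(-0.147764, -0.793430)
phase 2: p=0.3307, T=0.298, ωT=0.860326, cosh=1.393478, sinh=0.970454; start (x,ẋ)=(-0.147764, -0.793430) → end (x,ẋ)=(-0.602738, -2.446141)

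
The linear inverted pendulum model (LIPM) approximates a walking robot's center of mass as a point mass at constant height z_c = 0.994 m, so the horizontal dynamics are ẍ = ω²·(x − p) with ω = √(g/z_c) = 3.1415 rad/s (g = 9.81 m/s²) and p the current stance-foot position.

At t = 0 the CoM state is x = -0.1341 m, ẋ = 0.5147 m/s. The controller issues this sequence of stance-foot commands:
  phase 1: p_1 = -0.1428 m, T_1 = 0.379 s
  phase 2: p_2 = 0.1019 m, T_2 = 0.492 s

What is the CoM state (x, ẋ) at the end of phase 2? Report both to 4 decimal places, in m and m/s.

phase 1: p=-0.1428, T=0.379, ωT=1.190629, cosh=1.796589, sinh=1.492559; start (x,ẋ)=(-0.134100, 0.514700) → end (x,ẋ)=(0.117370, 0.965498)
phase 2: p=0.1019, T=0.492, ωT=1.545618, cosh=2.452025, sinh=2.238845; start (x,ẋ)=(0.117370, 0.965498) → end (x,ẋ)=(0.827910, 2.476227)

x = 0.8279, ẋ = 2.4762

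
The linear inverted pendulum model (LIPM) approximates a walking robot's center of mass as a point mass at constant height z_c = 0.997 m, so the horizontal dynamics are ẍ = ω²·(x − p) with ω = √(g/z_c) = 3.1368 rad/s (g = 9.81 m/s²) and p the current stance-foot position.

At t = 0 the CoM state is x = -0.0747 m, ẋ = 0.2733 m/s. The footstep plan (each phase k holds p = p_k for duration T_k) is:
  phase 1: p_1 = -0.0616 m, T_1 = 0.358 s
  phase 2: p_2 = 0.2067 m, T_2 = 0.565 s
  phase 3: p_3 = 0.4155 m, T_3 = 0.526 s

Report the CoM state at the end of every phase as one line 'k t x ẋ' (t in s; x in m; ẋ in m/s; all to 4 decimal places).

phase 1: p=-0.0616, T=0.358, ωT=1.122974, cosh=1.699647, sinh=1.374337; start (x,ẋ)=(-0.074700, 0.273300) → end (x,ẋ)=(0.035876, 0.408039)
phase 2: p=0.2067, T=0.565, ωT=1.772292, cosh=3.027134, sinh=2.857191; start (x,ẋ)=(0.035876, 0.408039) → end (x,ẋ)=(0.061262, -0.295806)
phase 3: p=0.4155, T=0.526, ωT=1.649957, cosh=2.699407, sinh=2.507348; start (x,ẋ)=(0.061262, -0.295806) → end (x,ẋ)=(-0.777181, -3.584603)

1 0.3580 0.0359 0.4080
2 0.9230 0.0613 -0.2958
3 1.4490 -0.7772 -3.5846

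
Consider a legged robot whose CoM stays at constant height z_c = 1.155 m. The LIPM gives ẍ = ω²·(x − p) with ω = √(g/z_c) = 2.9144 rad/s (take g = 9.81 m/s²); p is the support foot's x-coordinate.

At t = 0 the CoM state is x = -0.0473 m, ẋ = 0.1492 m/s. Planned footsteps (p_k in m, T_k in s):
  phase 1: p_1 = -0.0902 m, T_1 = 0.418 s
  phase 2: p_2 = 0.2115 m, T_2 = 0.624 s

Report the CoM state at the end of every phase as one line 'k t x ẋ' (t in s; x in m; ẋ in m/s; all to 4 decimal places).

phase 1: p=-0.0902, T=0.418, ωT=1.218219, cosh=1.838459, sinh=1.542702; start (x,ẋ)=(-0.047300, 0.149200) → end (x,ẋ)=(0.067647, 0.467179)
phase 2: p=0.2115, T=0.624, ωT=1.818586, cosh=3.162695, sinh=3.000440; start (x,ẋ)=(0.067647, 0.467179) → end (x,ẋ)=(0.237508, 0.219625)

1 0.4180 0.0676 0.4672
2 1.0420 0.2375 0.2196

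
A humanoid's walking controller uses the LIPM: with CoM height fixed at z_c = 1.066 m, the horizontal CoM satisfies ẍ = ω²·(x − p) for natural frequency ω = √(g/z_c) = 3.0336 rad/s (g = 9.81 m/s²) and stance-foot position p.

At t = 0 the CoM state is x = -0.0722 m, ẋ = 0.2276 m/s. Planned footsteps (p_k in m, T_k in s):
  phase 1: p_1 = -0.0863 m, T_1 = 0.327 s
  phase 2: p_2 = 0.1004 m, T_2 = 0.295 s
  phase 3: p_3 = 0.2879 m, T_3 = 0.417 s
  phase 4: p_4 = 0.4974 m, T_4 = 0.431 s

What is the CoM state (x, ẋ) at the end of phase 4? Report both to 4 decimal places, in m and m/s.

x = -0.2970, ẋ = -2.1746

phase 1: p=-0.0863, T=0.327, ωT=0.991987, cosh=1.533713, sinh=1.162874; start (x,ẋ)=(-0.072200, 0.227600) → end (x,ẋ)=(0.022572, 0.398814)
phase 2: p=0.1004, T=0.295, ωT=0.894912, cosh=1.427882, sinh=1.019238; start (x,ẋ)=(0.022572, 0.398814) → end (x,ẋ)=(0.123265, 0.328816)
phase 3: p=0.2879, T=0.417, ωT=1.265011, cosh=1.912684, sinh=1.630448; start (x,ẋ)=(0.123265, 0.328816) → end (x,ẋ)=(0.149732, -0.185384)
phase 4: p=0.4974, T=0.431, ωT=1.307482, cosh=1.983676, sinh=1.713176; start (x,ẋ)=(0.149732, -0.185384) → end (x,ẋ)=(-0.296954, -2.174605)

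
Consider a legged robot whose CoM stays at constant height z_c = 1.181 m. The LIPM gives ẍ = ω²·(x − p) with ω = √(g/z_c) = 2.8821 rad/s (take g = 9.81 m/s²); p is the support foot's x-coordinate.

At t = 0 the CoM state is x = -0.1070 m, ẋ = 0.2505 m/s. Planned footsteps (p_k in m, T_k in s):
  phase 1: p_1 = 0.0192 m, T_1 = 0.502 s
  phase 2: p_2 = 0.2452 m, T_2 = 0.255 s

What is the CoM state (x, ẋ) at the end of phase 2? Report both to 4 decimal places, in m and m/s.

x = -0.2307, ẋ = -0.9900

phase 1: p=0.0192, T=0.502, ωT=1.446814, cosh=2.242437, sinh=2.007118; start (x,ẋ)=(-0.107000, 0.250500) → end (x,ẋ)=(-0.089345, -0.168301)
phase 2: p=0.2452, T=0.255, ωT=0.734935, cosh=1.282442, sinh=0.802906; start (x,ẋ)=(-0.089345, -0.168301) → end (x,ẋ)=(-0.230721, -0.989992)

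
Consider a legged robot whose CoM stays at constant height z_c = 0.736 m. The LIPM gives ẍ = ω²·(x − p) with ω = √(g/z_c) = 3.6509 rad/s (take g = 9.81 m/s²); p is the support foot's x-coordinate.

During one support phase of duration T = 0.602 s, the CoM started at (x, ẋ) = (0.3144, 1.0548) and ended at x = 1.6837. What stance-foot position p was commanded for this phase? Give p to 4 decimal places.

p = 0.2907

ωT = 3.6509·0.602 = 2.197842; cosh(ωT) = 4.558300, sinh(ωT) = 4.447257
x(T) = p + (x₀−p)·cosh(ωT) + (ẋ₀/ω)·sinh(ωT) ⇒ p·(1 − cosh) = x(T) − x₀·cosh − (ẋ₀/ω)·sinh
numerator   = 1.6837 − (0.3144)·4.558300 − (1.0548/3.6509)·4.447257 = -1.034309
denominator = 1 − 4.558300 = -3.558300
p = -1.034309 / -3.558300 = 0.2907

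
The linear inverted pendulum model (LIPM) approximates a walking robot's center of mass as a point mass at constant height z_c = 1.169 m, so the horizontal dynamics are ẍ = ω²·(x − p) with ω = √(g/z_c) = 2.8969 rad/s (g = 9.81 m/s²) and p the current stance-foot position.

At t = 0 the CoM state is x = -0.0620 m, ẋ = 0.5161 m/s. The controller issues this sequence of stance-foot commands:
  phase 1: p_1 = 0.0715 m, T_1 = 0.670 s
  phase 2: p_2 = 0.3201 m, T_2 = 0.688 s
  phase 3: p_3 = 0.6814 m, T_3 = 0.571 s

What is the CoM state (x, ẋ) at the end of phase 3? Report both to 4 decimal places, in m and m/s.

x = 0.8962, ẋ = 0.8447

phase 1: p=0.0715, T=0.670, ωT=1.940923, cosh=3.554374, sinh=3.410803; start (x,ẋ)=(-0.062000, 0.516100) → end (x,ẋ)=(0.204646, 0.515332)
phase 2: p=0.3201, T=0.688, ωT=1.993067, cosh=3.737142, sinh=3.600865; start (x,ẋ)=(0.204646, 0.515332) → end (x,ẋ)=(0.529192, 0.721526)
phase 3: p=0.6814, T=0.571, ωT=1.654130, cosh=2.709893, sinh=2.518635; start (x,ẋ)=(0.529192, 0.721526) → end (x,ẋ)=(0.896245, 0.844716)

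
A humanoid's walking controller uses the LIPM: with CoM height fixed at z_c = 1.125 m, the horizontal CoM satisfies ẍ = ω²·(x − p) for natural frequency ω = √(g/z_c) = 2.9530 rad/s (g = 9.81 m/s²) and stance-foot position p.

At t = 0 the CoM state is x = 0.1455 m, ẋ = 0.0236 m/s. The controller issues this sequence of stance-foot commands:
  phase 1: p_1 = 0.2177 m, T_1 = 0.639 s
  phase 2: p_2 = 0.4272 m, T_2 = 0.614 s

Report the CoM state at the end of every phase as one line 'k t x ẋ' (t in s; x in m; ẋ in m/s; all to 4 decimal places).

phase 1: p=0.2177, T=0.639, ωT=1.886967, cosh=3.375427, sinh=3.223896; start (x,ẋ)=(0.145500, 0.023600) → end (x,ẋ)=(-0.000241, -0.607696)
phase 2: p=0.4272, T=0.614, ωT=1.813142, cosh=3.146409, sinh=2.983268; start (x,ẋ)=(-0.000241, -0.607696) → end (x,ẋ)=(-1.531628, -5.677638)

1 0.6390 -0.0002 -0.6077
2 1.2530 -1.5316 -5.6776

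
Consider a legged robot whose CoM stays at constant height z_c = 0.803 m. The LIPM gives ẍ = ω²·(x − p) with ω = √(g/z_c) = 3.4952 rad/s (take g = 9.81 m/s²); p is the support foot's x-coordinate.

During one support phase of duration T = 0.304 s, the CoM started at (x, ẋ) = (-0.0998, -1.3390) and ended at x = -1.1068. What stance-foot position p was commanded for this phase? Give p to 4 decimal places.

ωT = 3.4952·0.304 = 1.062541; cosh(ωT) = 1.619645, sinh(ωT) = 1.274069
x(T) = p + (x₀−p)·cosh(ωT) + (ẋ₀/ω)·sinh(ωT) ⇒ p·(1 − cosh) = x(T) − x₀·cosh − (ẋ₀/ω)·sinh
numerator   = -1.1068 − (-0.0998)·1.619645 − (-1.3390/3.4952)·1.274069 = -0.457068
denominator = 1 − 1.619645 = -0.619645
p = -0.457068 / -0.619645 = 0.7376

p = 0.7376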